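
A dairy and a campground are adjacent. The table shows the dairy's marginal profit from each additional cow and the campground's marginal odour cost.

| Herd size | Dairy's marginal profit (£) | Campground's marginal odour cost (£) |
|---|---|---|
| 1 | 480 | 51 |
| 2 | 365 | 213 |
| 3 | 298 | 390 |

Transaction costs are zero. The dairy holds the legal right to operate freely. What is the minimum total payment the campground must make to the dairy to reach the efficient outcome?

Left alone the dairy would choose level 3 (marginal profit stays positive).
Efficient level: k* = 2 (marginal profit ≥ marginal odour cost through 2).
The campground must at least cover the dairy's forgone profit from cutting 3→2: 298 = 298.

£298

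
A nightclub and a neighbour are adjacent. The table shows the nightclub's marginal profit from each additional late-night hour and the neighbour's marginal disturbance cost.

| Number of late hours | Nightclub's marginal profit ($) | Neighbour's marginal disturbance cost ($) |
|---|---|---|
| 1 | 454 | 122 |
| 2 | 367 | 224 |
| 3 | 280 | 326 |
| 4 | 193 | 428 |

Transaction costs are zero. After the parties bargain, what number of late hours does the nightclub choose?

2

Bargaining reaches the level where marginal profit last exceeds marginal disturbance cost.
That holds through level 2 (367 ≥ 224) but not at 3 (280 < 326).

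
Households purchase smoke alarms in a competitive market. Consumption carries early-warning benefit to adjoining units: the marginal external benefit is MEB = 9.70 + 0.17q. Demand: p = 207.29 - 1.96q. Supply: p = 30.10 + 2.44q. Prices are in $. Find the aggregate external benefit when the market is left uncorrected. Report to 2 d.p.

Market equilibrium (private): 30.10 + 2.44q = 207.29 - 1.96q → q_m = 40.2705.
Total external benefit = ∫₀^{q_m} (9.70 + 0.17q) dq = 9.70×40.2705 + ½×0.17×40.2705² = 528.4695.

$528.47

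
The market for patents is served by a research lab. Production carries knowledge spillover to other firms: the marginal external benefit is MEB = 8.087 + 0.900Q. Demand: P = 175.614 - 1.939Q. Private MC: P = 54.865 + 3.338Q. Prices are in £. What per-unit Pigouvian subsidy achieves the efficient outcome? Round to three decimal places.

Social marginal cost = private MC − MEB = 46.778 + 2.438Q.
Set SMC = demand: 46.778 + 2.438Q = 175.614 - 1.939Q → Q* = 29.4348.
The Pigouvian subsidy equals MEB at Q*: 8.087 + 0.900×29.4348 = 34.5783.

subsidy = £34.578 per unit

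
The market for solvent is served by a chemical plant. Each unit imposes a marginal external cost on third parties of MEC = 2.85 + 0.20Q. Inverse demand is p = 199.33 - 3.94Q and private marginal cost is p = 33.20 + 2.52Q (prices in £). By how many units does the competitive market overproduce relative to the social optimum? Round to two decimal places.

Market equilibrium (private): 33.20 + 2.52Q = 199.33 - 3.94Q → Q_m = 25.7167.
Social marginal cost = private MC + MEC = 36.05 + 2.72Q.
Set SMC = demand: 36.05 + 2.72Q = 199.33 - 3.94Q → Q* = 24.5165.
Gap = |25.7167 − 24.5165| = 1.2002.

1.20 units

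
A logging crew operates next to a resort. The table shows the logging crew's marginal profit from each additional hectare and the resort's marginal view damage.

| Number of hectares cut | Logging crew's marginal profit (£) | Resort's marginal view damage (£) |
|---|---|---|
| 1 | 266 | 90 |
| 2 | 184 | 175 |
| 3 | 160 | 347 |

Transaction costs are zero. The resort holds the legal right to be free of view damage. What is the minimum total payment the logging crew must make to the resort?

£265

Efficient level: marginal profit ≥ marginal view damage through level 2, so k* = 2.
With the resort holding the right, the logging crew must at least compensate total damage at k*: 90 + 175 = 265.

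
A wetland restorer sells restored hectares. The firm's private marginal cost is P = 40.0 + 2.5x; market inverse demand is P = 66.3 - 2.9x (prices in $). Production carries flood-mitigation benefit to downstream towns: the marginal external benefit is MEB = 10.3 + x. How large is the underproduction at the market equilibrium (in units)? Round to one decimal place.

3.4 units

Market equilibrium (private): 40.0 + 2.5x = 66.3 - 2.9x → x_m = 4.8704.
Social marginal cost = private MC − MEB = 29.7 + 1.5x.
Set SMC = demand: 29.7 + 1.5x = 66.3 - 2.9x → x* = 8.3182.
Gap = |4.8704 − 8.3182| = 3.4478.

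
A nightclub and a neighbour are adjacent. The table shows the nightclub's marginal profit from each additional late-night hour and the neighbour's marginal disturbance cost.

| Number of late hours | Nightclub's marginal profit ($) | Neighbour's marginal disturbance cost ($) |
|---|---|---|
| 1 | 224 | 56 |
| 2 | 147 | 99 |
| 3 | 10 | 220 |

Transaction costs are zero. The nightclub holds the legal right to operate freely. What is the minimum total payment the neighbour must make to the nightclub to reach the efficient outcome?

$10

Left alone the nightclub would choose level 3 (marginal profit stays positive).
Efficient level: k* = 2 (marginal profit ≥ marginal disturbance cost through 2).
The neighbour must at least cover the nightclub's forgone profit from cutting 3→2: 10 = 10.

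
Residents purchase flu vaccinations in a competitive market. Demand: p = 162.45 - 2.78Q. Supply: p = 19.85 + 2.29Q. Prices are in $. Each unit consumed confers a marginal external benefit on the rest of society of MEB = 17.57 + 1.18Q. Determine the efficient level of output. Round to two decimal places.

Social marginal benefit = demand + MEB = 180.02 - 1.60Q.
Set SMB = MC: 180.02 - 1.60Q = 19.85 + 2.29Q → Q* = 41.1748.

Q* = 41.17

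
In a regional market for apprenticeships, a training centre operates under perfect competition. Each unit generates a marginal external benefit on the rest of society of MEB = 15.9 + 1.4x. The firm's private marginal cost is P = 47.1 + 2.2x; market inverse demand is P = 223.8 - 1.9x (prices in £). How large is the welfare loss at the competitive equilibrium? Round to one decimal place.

DWL = £1076.3

Market equilibrium (private): 47.1 + 2.2x = 223.8 - 1.9x → x_m = 43.0976.
Social marginal cost = private MC − MEB = 31.2 + 0.8x.
Set SMC = demand: 31.2 + 0.8x = 223.8 - 1.9x → x* = 71.3333.
The welfare-loss triangle has base |x_m − x*| and height MEB(x_m) (the vertical gap between SMC and demand is zero at x* and MEB at x_m).
DWL = ½ × 28.2357 × 76.2366 = 1076.2969.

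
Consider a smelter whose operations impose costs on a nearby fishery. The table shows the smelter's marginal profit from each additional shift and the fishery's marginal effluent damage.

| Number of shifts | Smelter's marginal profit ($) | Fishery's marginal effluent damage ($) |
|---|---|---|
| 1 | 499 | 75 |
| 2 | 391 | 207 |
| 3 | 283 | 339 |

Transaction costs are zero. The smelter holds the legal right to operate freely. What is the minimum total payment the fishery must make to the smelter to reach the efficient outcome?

$283

Left alone the smelter would choose level 3 (marginal profit stays positive).
Efficient level: k* = 2 (marginal profit ≥ marginal effluent damage through 2).
The fishery must at least cover the smelter's forgone profit from cutting 3→2: 283 = 283.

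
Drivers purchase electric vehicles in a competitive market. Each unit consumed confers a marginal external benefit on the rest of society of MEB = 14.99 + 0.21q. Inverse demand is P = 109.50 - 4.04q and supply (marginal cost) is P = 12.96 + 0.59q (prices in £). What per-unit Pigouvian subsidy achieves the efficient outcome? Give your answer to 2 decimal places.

Social marginal benefit = demand + MEB = 124.49 - 3.83q.
Set SMB = MC: 124.49 - 3.83q = 12.96 + 0.59q → q* = 25.2330.
The Pigouvian subsidy equals MEB at q*: 14.99 + 0.21×25.2330 = 20.2889.

subsidy = £20.29 per unit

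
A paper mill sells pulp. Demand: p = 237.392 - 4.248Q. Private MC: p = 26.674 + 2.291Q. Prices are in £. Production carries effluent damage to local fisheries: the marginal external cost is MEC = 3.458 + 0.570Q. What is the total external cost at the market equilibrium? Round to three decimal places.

Market equilibrium (private): 26.674 + 2.291Q = 237.392 - 4.248Q → Q_m = 32.2248.
Total external cost = ∫₀^{Q_m} (3.458 + 0.570Q) dQ = 3.458×32.2248 + ½×0.570×32.2248² = 407.3881.

£407.388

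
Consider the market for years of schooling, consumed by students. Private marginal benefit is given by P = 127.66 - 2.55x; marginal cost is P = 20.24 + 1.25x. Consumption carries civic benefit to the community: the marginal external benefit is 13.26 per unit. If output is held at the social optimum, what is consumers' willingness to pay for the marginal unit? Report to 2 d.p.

Social marginal benefit = demand + MEB = 140.92 - 2.55x.
Set SMB = MC: 140.92 - 2.55x = 20.24 + 1.25x → x* = 31.7579.
Consumer price on the demand curve at x*: 127.66 − 2.55×31.7579 = 46.6774.

P = 46.68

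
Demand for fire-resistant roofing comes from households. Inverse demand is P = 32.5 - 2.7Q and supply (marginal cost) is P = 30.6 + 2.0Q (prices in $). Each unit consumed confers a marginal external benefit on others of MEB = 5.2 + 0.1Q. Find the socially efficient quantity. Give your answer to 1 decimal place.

Social marginal benefit = demand + MEB = 37.7 - 2.6Q.
Set SMB = MC: 37.7 - 2.6Q = 30.6 + 2.0Q → Q* = 1.5435.

Q* = 1.5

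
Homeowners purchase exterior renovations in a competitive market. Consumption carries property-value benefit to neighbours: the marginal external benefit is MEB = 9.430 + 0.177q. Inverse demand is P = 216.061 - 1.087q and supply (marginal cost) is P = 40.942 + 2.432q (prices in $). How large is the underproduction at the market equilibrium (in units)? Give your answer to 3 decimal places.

5.457 units

Market equilibrium (private): 40.942 + 2.432q = 216.061 - 1.087q → q_m = 49.7639.
Social marginal benefit = demand + MEB = 225.491 - 0.910q.
Set SMB = MC: 225.491 - 0.910q = 40.942 + 2.432q → q* = 55.2211.
Gap = |49.7639 − 55.2211| = 5.4572.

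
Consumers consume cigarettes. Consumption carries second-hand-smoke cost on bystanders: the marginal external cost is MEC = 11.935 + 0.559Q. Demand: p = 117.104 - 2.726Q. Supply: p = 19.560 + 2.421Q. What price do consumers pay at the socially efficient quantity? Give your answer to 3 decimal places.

P = 76.205

Social marginal benefit = demand − MEC = 105.169 - 3.285Q.
Set SMB = MC: 105.169 - 3.285Q = 19.560 + 2.421Q → Q* = 15.0033.
Consumer price on the demand curve at Q*: 117.104 − 2.726×15.0033 = 76.2050.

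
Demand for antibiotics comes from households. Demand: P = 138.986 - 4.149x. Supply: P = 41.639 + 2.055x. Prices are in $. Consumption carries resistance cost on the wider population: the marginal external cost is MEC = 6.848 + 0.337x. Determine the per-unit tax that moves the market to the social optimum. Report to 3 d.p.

Social marginal benefit = demand − MEC = 132.138 - 4.486x.
Set SMB = MC: 132.138 - 4.486x = 41.639 + 2.055x → x* = 13.8357.
The Pigouvian tax equals MEC at x*: 6.848 + 0.337×13.8357 = 11.5106.

tax = $11.511 per unit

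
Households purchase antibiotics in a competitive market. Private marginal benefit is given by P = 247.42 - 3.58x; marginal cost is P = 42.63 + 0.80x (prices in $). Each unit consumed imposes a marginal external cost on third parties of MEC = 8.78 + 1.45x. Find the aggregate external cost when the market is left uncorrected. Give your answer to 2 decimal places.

Market equilibrium (private): 42.63 + 0.80x = 247.42 - 3.58x → x_m = 46.7557.
Total external cost = ∫₀^{x_m} (8.78 + 1.45x) dx = 8.78×46.7557 + ½×1.45×46.7557² = 1995.4343.

$1995.43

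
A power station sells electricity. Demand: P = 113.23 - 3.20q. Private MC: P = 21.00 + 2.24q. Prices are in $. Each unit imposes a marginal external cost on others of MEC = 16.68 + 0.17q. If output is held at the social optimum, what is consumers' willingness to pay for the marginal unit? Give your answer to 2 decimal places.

P = $70.14

Social marginal cost = private MC + MEC = 37.68 + 2.41q.
Set SMC = demand: 37.68 + 2.41q = 113.23 - 3.20q → q* = 13.4670.
Consumer price on the demand curve at q*: 113.23 − 3.20×13.4670 = 70.1356.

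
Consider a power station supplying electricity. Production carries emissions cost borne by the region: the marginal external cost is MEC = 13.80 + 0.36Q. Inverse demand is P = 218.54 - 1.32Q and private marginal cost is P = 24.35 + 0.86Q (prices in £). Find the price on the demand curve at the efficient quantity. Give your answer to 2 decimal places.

P = £124.79

Social marginal cost = private MC + MEC = 38.15 + 1.22Q.
Set SMC = demand: 38.15 + 1.22Q = 218.54 - 1.32Q → Q* = 71.0197.
Consumer price on the demand curve at Q*: 218.54 − 1.32×71.0197 = 124.7940.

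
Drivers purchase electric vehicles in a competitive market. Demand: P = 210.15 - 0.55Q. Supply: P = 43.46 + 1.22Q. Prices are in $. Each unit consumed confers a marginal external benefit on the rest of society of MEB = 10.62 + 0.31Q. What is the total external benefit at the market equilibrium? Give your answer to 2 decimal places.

$2374.83

Market equilibrium (private): 43.46 + 1.22Q = 210.15 - 0.55Q → Q_m = 94.1751.
Total external benefit = ∫₀^{Q_m} (10.62 + 0.31Q) dQ = 10.62×94.1751 + ½×0.31×94.1751² = 2374.8267.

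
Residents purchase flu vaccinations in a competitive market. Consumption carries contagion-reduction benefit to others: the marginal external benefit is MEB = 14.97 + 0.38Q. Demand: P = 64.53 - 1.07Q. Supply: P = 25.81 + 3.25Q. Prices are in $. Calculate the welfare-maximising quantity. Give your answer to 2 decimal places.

Q* = 13.63

Social marginal benefit = demand + MEB = 79.50 - 0.69Q.
Set SMB = MC: 79.50 - 0.69Q = 25.81 + 3.25Q → Q* = 13.6269.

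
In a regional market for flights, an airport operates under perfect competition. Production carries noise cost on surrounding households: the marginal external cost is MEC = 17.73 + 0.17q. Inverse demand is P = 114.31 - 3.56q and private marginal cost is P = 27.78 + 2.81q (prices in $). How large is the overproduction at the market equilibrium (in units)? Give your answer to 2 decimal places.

Market equilibrium (private): 27.78 + 2.81q = 114.31 - 3.56q → q_m = 13.5840.
Social marginal cost = private MC + MEC = 45.51 + 2.98q.
Set SMC = demand: 45.51 + 2.98q = 114.31 - 3.56q → q* = 10.5199.
Gap = |13.5840 − 10.5199| = 3.0641.

3.06 units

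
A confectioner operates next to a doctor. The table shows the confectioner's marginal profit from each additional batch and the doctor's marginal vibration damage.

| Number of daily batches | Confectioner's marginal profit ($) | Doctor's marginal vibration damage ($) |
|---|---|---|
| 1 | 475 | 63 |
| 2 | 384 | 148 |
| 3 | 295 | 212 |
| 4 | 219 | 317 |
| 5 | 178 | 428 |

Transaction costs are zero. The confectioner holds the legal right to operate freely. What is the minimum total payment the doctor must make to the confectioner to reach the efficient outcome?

$397

Left alone the confectioner would choose level 5 (marginal profit stays positive).
Efficient level: k* = 3 (marginal profit ≥ marginal vibration damage through 3).
The doctor must at least cover the confectioner's forgone profit from cutting 5→3: 219 + 178 = 397.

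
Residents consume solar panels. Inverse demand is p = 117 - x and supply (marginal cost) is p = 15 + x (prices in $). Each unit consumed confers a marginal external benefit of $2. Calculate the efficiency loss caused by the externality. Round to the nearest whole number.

DWL = $1

Market equilibrium (private): 15 + x = 117 - x → x_m = 51.0000.
Social marginal benefit = demand + MEB = 119 - x.
Set SMB = MC: 119 - x = 15 + x → x* = 52.0000.
The loss is the area between SMB and MC from x* to x_m; with linear curves that's a triangle of height MEB(x_m).
DWL = ½ × 1.0000 × 2.0000 = 1.0000.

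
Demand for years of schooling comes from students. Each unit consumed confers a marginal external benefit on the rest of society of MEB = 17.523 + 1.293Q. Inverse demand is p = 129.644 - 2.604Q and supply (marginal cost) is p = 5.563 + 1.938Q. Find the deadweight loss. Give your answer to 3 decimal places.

DWL = 429.777

Market equilibrium (private): 5.563 + 1.938Q = 129.644 - 2.604Q → Q_m = 27.3186.
Social marginal benefit = demand + MEB = 147.167 - 1.311Q.
Set SMB = MC: 147.167 - 1.311Q = 5.563 + 1.938Q → Q* = 43.5839.
The welfare-loss triangle has base |Q_m − Q*| and height MEB(Q_m) (the vertical gap between SMB and MC is zero at Q* and MEB at Q_m).
DWL = ½ × 16.2653 × 52.8459 = 429.7772.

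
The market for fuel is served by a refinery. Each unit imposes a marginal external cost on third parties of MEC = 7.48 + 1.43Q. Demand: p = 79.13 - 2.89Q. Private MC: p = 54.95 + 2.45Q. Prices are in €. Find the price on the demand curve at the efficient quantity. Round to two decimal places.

P = €72.00

Social marginal cost = private MC + MEC = 62.43 + 3.88Q.
Set SMC = demand: 62.43 + 3.88Q = 79.13 - 2.89Q → Q* = 2.4668.
Consumer price on the demand curve at Q*: 79.13 − 2.89×2.4668 = 72.0009.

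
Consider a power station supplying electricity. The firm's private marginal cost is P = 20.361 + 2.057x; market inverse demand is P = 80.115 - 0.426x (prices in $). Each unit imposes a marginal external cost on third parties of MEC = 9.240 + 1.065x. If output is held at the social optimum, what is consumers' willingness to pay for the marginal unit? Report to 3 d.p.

P = $74.050

Social marginal cost = private MC + MEC = 29.601 + 3.122x.
Set SMC = demand: 29.601 + 3.122x = 80.115 - 0.426x → x* = 14.2373.
Consumer price on the demand curve at x*: 80.115 − 0.426×14.2373 = 74.0499.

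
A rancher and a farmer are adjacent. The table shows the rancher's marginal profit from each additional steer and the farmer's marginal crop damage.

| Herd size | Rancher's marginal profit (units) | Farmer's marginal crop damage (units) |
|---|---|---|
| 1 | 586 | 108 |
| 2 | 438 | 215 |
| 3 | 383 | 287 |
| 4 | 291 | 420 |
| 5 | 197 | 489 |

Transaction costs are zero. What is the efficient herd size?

3

Bargaining reaches the level where marginal profit last exceeds marginal crop damage.
That holds through level 3 (383 ≥ 287) but not at 4 (291 < 420).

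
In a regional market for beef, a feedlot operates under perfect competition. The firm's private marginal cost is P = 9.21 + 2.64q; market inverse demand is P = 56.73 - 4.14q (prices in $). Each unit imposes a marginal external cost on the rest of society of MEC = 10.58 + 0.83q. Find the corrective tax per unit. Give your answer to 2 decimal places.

tax = $14.61 per unit

Social marginal cost = private MC + MEC = 19.79 + 3.47q.
Set SMC = demand: 19.79 + 3.47q = 56.73 - 4.14q → q* = 4.8541.
The Pigouvian tax equals MEC at q*: 10.58 + 0.83×4.8541 = 14.6089.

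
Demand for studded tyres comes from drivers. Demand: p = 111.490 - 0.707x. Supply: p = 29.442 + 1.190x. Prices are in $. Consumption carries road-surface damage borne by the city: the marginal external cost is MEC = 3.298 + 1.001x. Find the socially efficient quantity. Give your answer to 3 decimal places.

x* = 27.174

Social marginal benefit = demand − MEC = 108.192 - 1.708x.
Set SMB = MC: 108.192 - 1.708x = 29.442 + 1.190x → x* = 27.1739.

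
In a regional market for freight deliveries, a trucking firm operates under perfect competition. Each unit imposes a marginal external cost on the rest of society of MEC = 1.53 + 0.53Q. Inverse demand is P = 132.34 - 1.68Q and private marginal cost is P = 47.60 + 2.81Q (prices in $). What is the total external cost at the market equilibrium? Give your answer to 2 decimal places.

Market equilibrium (private): 47.60 + 2.81Q = 132.34 - 1.68Q → Q_m = 18.8731.
Total external cost = ∫₀^{Q_m} (1.53 + 0.53Q) dQ = 1.53×18.8731 + ½×0.53×18.8731² = 123.2672.

$123.27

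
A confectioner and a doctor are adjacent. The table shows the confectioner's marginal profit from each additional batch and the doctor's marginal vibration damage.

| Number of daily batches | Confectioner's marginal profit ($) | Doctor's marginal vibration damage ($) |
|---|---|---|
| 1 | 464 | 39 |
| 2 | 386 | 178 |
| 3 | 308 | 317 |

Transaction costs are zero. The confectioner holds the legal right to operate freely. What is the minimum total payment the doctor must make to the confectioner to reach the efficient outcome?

Left alone the confectioner would choose level 3 (marginal profit stays positive).
Efficient level: k* = 2 (marginal profit ≥ marginal vibration damage through 2).
The doctor must at least cover the confectioner's forgone profit from cutting 3→2: 308 = 308.

$308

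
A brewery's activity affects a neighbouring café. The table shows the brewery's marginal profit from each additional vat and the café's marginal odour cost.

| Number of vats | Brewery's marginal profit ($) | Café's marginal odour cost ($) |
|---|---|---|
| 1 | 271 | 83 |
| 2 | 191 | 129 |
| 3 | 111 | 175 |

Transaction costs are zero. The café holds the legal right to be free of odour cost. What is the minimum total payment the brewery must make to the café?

Efficient level: marginal profit ≥ marginal odour cost through level 2, so k* = 2.
With the café holding the right, the brewery must at least compensate total damage at k*: 83 + 129 = 212.

$212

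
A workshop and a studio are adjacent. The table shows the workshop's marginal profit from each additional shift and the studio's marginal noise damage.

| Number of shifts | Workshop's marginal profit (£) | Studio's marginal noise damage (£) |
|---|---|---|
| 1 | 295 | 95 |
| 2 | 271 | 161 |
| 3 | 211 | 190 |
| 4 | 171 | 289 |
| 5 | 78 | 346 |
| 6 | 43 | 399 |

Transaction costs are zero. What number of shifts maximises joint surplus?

Bargaining reaches the level where marginal profit last exceeds marginal noise damage.
That holds through level 3 (211 ≥ 190) but not at 4 (171 < 289).

3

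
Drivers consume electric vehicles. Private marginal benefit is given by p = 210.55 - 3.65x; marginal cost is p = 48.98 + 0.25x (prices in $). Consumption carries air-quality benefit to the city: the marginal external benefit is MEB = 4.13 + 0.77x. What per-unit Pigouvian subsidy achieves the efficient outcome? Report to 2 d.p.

Social marginal benefit = demand + MEB = 214.68 - 2.88x.
Set SMB = MC: 214.68 - 2.88x = 48.98 + 0.25x → x* = 52.9393.
The Pigouvian subsidy equals MEB at x*: 4.13 + 0.77×52.9393 = 44.8933.

subsidy = $44.89 per unit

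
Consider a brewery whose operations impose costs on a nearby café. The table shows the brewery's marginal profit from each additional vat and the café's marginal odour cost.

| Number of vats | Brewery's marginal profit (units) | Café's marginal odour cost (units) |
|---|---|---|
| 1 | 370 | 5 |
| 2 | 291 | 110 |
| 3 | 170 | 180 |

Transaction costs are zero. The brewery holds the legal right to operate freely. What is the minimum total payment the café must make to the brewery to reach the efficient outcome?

170

Left alone the brewery would choose level 3 (marginal profit stays positive).
Efficient level: k* = 2 (marginal profit ≥ marginal odour cost through 2).
The café must at least cover the brewery's forgone profit from cutting 3→2: 170 = 170.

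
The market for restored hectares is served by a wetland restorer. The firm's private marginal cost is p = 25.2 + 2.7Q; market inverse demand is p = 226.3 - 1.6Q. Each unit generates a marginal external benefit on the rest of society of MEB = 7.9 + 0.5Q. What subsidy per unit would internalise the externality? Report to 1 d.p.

Social marginal cost = private MC − MEB = 17.3 + 2.2Q.
Set SMC = demand: 17.3 + 2.2Q = 226.3 - 1.6Q → Q* = 55.0000.
The Pigouvian subsidy equals MEB at Q*: 7.9 + 0.5×55.0000 = 35.4000.

subsidy = 35.4 per unit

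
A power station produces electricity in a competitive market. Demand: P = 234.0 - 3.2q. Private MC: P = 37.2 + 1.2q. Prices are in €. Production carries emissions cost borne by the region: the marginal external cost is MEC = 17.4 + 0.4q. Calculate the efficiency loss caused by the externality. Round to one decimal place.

DWL = €129.7

Market equilibrium (private): 37.2 + 1.2q = 234.0 - 3.2q → q_m = 44.7273.
Social marginal cost = private MC + MEC = 54.6 + 1.6q.
Set SMC = demand: 54.6 + 1.6q = 234.0 - 3.2q → q* = 37.3750.
The welfare-loss triangle has base |q_m − q*| and height MEC(q_m) (the vertical gap between SMC and demand is zero at q* and MEC at q_m).
DWL = ½ × 7.3523 × 35.2909 = 129.7346.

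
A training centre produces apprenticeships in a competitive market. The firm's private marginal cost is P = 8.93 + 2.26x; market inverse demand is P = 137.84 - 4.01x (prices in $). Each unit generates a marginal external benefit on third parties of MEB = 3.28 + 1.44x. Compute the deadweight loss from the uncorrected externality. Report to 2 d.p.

DWL = $111.96

Market equilibrium (private): 8.93 + 2.26x = 137.84 - 4.01x → x_m = 20.5598.
Social marginal cost = private MC − MEB = 5.65 + 0.82x.
Set SMC = demand: 5.65 + 0.82x = 137.84 - 4.01x → x* = 27.3685.
The welfare-loss triangle has base |x_m − x*| and height MEB(x_m) (the vertical gap between SMC and demand is zero at x* and MEB at x_m).
DWL = ½ × 6.8087 × 32.8861 = 111.9558.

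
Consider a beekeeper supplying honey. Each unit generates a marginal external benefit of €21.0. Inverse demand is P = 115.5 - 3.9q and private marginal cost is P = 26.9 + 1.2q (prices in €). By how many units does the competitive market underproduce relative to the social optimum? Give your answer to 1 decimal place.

Market equilibrium (private): 26.9 + 1.2q = 115.5 - 3.9q → q_m = 17.3725.
Social marginal cost = private MC − MEB = 5.9 + 1.2q.
Set SMC = demand: 5.9 + 1.2q = 115.5 - 3.9q → q* = 21.4902.
Gap = |17.3725 − 21.4902| = 4.1177.

4.1 units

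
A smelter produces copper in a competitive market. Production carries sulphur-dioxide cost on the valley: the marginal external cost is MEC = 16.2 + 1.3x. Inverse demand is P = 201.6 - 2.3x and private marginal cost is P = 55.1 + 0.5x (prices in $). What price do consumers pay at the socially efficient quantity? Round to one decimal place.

P = $128.5

Social marginal cost = private MC + MEC = 71.3 + 1.8x.
Set SMC = demand: 71.3 + 1.8x = 201.6 - 2.3x → x* = 31.7805.
Consumer price on the demand curve at x*: 201.6 − 2.3×31.7805 = 128.5049.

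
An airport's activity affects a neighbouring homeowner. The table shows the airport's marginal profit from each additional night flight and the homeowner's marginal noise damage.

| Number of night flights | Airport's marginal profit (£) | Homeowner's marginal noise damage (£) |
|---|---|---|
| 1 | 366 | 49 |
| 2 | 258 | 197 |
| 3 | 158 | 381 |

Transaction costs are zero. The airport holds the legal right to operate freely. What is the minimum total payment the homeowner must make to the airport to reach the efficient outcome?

Left alone the airport would choose level 3 (marginal profit stays positive).
Efficient level: k* = 2 (marginal profit ≥ marginal noise damage through 2).
The homeowner must at least cover the airport's forgone profit from cutting 3→2: 158 = 158.

£158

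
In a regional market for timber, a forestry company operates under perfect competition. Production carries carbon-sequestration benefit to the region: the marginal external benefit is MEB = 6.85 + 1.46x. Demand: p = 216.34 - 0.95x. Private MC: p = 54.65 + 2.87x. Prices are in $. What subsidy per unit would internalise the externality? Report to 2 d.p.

subsidy = $111.12 per unit

Social marginal cost = private MC − MEB = 47.80 + 1.41x.
Set SMC = demand: 47.80 + 1.41x = 216.34 - 0.95x → x* = 71.4153.
The Pigouvian subsidy equals MEB at x*: 6.85 + 1.46×71.4153 = 111.1163.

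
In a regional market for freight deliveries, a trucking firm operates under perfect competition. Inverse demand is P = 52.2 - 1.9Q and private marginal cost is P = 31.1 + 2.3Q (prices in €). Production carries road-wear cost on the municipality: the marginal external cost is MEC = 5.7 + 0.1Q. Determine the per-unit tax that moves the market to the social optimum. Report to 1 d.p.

Social marginal cost = private MC + MEC = 36.8 + 2.4Q.
Set SMC = demand: 36.8 + 2.4Q = 52.2 - 1.9Q → Q* = 3.5814.
The Pigouvian tax equals MEC at Q*: 5.7 + 0.1×3.5814 = 6.0581.

tax = €6.1 per unit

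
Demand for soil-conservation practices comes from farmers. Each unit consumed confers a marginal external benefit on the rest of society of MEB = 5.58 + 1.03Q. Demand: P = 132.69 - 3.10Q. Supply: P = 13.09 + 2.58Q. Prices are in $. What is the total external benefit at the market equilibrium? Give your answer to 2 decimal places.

Market equilibrium (private): 13.09 + 2.58Q = 132.69 - 3.10Q → Q_m = 21.0563.
Total external benefit = ∫₀^{Q_m} (5.58 + 1.03Q) dQ = 5.58×21.0563 + ½×1.03×21.0563² = 345.8286.

$345.83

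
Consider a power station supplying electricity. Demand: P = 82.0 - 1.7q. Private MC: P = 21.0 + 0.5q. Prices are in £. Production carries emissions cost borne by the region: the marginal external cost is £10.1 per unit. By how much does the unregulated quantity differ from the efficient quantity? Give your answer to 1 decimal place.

4.6 units

Market equilibrium (private): 21.0 + 0.5q = 82.0 - 1.7q → q_m = 27.7273.
Social marginal cost = private MC + MEC = 31.1 + 0.5q.
Set SMC = demand: 31.1 + 0.5q = 82.0 - 1.7q → q* = 23.1364.
Gap = |27.7273 − 23.1364| = 4.5909.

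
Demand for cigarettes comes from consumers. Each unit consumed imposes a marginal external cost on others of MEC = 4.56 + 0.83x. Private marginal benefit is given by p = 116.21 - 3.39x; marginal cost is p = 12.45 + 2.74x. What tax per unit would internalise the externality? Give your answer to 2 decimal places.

Social marginal benefit = demand − MEC = 111.65 - 4.22x.
Set SMB = MC: 111.65 - 4.22x = 12.45 + 2.74x → x* = 14.2529.
The Pigouvian tax equals MEC at x*: 4.56 + 0.83×14.2529 = 16.3899.

tax = 16.39 per unit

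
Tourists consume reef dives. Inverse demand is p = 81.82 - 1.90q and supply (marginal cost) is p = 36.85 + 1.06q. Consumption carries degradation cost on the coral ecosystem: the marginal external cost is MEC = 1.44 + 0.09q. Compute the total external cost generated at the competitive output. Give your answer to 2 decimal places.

32.26

Market equilibrium (private): 36.85 + 1.06q = 81.82 - 1.90q → q_m = 15.1926.
Total external cost = ∫₀^{q_m} (1.44 + 0.09q) dq = 1.44×15.1926 + ½×0.09×15.1926² = 32.2640.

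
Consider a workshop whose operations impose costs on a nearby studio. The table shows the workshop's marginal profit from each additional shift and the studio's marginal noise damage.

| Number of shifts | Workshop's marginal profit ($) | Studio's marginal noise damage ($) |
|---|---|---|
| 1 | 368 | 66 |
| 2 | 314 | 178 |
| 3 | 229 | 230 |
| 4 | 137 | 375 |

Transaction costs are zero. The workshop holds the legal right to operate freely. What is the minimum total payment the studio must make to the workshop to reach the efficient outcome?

Left alone the workshop would choose level 4 (marginal profit stays positive).
Efficient level: k* = 2 (marginal profit ≥ marginal noise damage through 2).
The studio must at least cover the workshop's forgone profit from cutting 4→2: 229 + 137 = 366.

$366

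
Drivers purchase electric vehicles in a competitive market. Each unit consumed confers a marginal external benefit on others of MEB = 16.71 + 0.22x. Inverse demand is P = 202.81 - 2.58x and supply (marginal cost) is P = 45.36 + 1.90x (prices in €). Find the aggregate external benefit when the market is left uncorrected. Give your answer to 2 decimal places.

€723.14

Market equilibrium (private): 45.36 + 1.90x = 202.81 - 2.58x → x_m = 35.1451.
Total external benefit = ∫₀^{x_m} (16.71 + 0.22x) dx = 16.71×35.1451 + ½×0.22×35.1451² = 723.1442.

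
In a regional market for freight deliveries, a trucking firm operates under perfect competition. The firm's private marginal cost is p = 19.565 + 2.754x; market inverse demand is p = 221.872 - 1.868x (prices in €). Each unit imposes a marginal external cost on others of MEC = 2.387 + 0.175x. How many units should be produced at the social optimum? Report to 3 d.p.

Social marginal cost = private MC + MEC = 21.952 + 2.929x.
Set SMC = demand: 21.952 + 2.929x = 221.872 - 1.868x → x* = 41.6760.

x* = 41.676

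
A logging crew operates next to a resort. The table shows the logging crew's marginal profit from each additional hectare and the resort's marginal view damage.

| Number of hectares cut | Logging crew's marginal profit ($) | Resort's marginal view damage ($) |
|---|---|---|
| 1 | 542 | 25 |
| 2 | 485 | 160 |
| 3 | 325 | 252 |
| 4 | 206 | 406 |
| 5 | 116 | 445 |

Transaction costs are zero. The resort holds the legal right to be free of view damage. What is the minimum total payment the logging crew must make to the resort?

$437

Efficient level: marginal profit ≥ marginal view damage through level 3, so k* = 3.
With the resort holding the right, the logging crew must at least compensate total damage at k*: 25 + 160 + 252 = 437.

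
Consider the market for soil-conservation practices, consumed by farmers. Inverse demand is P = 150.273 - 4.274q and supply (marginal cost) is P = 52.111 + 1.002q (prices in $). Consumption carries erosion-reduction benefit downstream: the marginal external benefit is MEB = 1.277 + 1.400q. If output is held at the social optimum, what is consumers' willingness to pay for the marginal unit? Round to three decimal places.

P = $40.623

Social marginal benefit = demand + MEB = 151.550 - 2.874q.
Set SMB = MC: 151.550 - 2.874q = 52.111 + 1.002q → q* = 25.6551.
Consumer price on the demand curve at q*: 150.273 − 4.274×25.6551 = 40.6231.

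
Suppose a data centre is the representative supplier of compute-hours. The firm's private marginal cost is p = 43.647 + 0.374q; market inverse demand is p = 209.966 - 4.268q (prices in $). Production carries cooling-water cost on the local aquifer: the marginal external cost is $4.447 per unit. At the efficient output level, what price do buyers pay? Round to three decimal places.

P = $61.136

Social marginal cost = private MC + MEC = 48.094 + 0.374q.
Set SMC = demand: 48.094 + 0.374q = 209.966 - 4.268q → q* = 34.8712.
Consumer price on the demand curve at q*: 209.966 − 4.268×34.8712 = 61.1357.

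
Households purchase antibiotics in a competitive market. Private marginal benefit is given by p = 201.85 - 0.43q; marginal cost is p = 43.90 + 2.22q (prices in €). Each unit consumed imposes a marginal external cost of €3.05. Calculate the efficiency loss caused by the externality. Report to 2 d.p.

DWL = €1.76

Market equilibrium (private): 43.90 + 2.22q = 201.85 - 0.43q → q_m = 59.6038.
Social marginal benefit = demand − MEC = 198.80 - 0.43q.
Set SMB = MC: 198.80 - 0.43q = 43.90 + 2.22q → q* = 58.4528.
The loss is the area between SMB and MC from q* to q_m; with linear curves that's a triangle of height MEC(q_m).
DWL = ½ × 1.1510 × 3.0500 = 1.7553.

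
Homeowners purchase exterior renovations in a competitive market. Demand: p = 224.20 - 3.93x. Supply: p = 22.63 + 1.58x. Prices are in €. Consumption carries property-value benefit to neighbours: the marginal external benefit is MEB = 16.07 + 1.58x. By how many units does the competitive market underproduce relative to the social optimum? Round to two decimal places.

18.80 units

Market equilibrium (private): 22.63 + 1.58x = 224.20 - 3.93x → x_m = 36.5826.
Social marginal benefit = demand + MEB = 240.27 - 2.35x.
Set SMB = MC: 240.27 - 2.35x = 22.63 + 1.58x → x* = 55.3791.
Gap = |36.5826 − 55.3791| = 18.7965.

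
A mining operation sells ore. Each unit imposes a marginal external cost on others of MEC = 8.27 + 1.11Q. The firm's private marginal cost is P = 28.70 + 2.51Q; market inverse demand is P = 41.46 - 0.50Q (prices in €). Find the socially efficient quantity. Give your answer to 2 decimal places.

Social marginal cost = private MC + MEC = 36.97 + 3.62Q.
Set SMC = demand: 36.97 + 3.62Q = 41.46 - 0.50Q → Q* = 1.0898.

Q* = 1.09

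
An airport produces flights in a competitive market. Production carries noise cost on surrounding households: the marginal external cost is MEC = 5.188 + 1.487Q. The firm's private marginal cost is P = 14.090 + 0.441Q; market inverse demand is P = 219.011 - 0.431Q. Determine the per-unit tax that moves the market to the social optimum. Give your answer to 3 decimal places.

Social marginal cost = private MC + MEC = 19.278 + 1.928Q.
Set SMC = demand: 19.278 + 1.928Q = 219.011 - 0.431Q → Q* = 84.6685.
The Pigouvian tax equals MEC at Q*: 5.188 + 1.487×84.6685 = 131.0901.

tax = 131.090 per unit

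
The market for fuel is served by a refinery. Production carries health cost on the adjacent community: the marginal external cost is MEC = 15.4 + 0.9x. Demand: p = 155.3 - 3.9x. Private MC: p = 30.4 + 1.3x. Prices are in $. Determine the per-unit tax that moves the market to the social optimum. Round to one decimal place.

tax = $31.6 per unit

Social marginal cost = private MC + MEC = 45.8 + 2.2x.
Set SMC = demand: 45.8 + 2.2x = 155.3 - 3.9x → x* = 17.9508.
The Pigouvian tax equals MEC at x*: 15.4 + 0.9×17.9508 = 31.5557.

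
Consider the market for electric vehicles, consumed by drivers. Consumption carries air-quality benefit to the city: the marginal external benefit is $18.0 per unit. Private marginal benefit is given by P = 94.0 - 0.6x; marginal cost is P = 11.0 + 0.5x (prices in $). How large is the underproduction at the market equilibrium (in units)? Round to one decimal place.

Market equilibrium (private): 11.0 + 0.5x = 94.0 - 0.6x → x_m = 75.4545.
Social marginal benefit = demand + MEB = 112.0 - 0.6x.
Set SMB = MC: 112.0 - 0.6x = 11.0 + 0.5x → x* = 91.8182.
Gap = |75.4545 − 91.8182| = 16.3637.

16.4 units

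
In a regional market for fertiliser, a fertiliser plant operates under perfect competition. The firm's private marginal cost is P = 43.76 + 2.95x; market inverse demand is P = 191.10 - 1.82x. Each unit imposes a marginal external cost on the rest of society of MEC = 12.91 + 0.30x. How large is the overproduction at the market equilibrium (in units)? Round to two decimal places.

4.37 units

Market equilibrium (private): 43.76 + 2.95x = 191.10 - 1.82x → x_m = 30.8889.
Social marginal cost = private MC + MEC = 56.67 + 3.25x.
Set SMC = demand: 56.67 + 3.25x = 191.10 - 1.82x → x* = 26.5148.
Gap = |30.8889 − 26.5148| = 4.3741.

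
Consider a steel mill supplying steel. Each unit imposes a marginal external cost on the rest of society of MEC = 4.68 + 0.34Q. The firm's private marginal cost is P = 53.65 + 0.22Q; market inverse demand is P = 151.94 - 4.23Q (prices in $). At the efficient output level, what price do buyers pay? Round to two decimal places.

P = $69.27

Social marginal cost = private MC + MEC = 58.33 + 0.56Q.
Set SMC = demand: 58.33 + 0.56Q = 151.94 - 4.23Q → Q* = 19.5428.
Consumer price on the demand curve at Q*: 151.94 − 4.23×19.5428 = 69.2740.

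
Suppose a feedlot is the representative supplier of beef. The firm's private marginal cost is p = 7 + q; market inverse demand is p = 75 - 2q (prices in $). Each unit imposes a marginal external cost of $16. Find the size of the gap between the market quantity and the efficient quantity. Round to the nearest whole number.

5 units

Market equilibrium (private): 7 + q = 75 - 2q → q_m = 22.6667.
Social marginal cost = private MC + MEC = 23 + q.
Set SMC = demand: 23 + q = 75 - 2q → q* = 17.3333.
Gap = |22.6667 − 17.3333| = 5.3334.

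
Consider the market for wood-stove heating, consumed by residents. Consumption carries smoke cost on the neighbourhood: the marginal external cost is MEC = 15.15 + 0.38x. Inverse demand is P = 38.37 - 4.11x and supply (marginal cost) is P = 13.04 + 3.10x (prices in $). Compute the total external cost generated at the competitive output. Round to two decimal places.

$55.57

Market equilibrium (private): 13.04 + 3.10x = 38.37 - 4.11x → x_m = 3.5132.
Total external cost = ∫₀^{x_m} (15.15 + 0.38x) dx = 15.15×3.5132 + ½×0.38×3.5132² = 55.5701.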